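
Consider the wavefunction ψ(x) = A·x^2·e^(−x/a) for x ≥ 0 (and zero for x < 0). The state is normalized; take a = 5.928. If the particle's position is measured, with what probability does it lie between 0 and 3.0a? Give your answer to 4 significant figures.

P ≈ 0.7149

|ψ|² is the probability density, so P = ∫_{0}^{3.0a} |ψ|² dx.
The normalization integral ∫|ψ|²dx over the whole domain equals 3·a^5/4·A², and A² cancels in the ratio.
Substituting u = x/a, A² and the length scale cancel in the ratio: P = ∫_{0}^{3.0} u^4·e^(-2·u) du / ∫_{0}^{∞} u^4·e^(-2·u) du.
With ∫ u^4·e^(-2·u) du = -(u^4/2 + u^3 + 3·u^2/2 + 3·u/2 + 3/4)·e^(-2·u) + C, the region integral is 3/4 - 345·e^(-6)/4 and the full one is 3/4.
This works out to P = 0.71494.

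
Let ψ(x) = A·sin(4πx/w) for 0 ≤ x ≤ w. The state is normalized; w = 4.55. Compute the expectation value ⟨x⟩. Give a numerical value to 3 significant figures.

By definition ⟨x⟩ = ∫ x |ψ(x)|² dx.
With ∫₀^w sin²(nπx/w) dx = w/2, the ratio of the moment integral to the normalization integral gives ⟨x⟩ = w/2.
Putting w = 4.55 gives 2.275.

⟨x⟩ ≈ 2.28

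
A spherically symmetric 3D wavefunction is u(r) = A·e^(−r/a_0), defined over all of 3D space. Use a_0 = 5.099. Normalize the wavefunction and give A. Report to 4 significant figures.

We need A² ∫|f|² 4πr² dr = 1, taking the integral from 0 to ∞.
In 3D with spherical symmetry the volume element is 4πr² dr.
Recall ∫₀^∞ r^m e^(−r/β) dr = m!·β^(m+1), ∫|u|² 4πr² dr = A²·(π·a_0^3).
Hence A² = 1/[π·a_0^3].
Substituting a_0 = 5.099 gives A² = 0.0024010, so A = 0.049000.

A ≈ 0.04900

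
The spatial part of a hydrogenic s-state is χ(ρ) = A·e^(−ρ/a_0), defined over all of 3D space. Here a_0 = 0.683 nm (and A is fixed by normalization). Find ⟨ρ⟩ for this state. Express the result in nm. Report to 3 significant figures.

The expectation value is the |χ|²-weighted average of ρ: ∫ ρ|χ|² 4πρ² dρ.
With ∫₀^∞ ρ^3 e^(−αρ) dρ = 3!/α^4, evaluating both integrals, ⟨ρ⟩ = 3·a_0/2.
With a_0 = 0.683, ⟨ρ⟩ = 1.025.

⟨ρ⟩ ≈ 1.02 nm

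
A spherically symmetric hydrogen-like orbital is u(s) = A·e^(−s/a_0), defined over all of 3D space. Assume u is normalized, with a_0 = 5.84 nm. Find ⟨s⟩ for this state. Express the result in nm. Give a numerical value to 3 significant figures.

The expectation value is the |u|²-weighted average of s: ∫ s|u|² 4πs² ds.
With ∫₀^∞ s^3 e^(−αs) ds = 3!/α^4, evaluating both integrals, ⟨s⟩ = 3·a_0/2.
Putting a_0 = 5.84 gives 8.760.

⟨s⟩ ≈ 8.76 nm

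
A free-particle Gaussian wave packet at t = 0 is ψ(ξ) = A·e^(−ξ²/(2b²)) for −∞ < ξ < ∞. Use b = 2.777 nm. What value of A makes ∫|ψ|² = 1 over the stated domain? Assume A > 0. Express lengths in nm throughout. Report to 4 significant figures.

The normalization condition is ∫|ψ|² dξ = 1 from −∞ to ∞.
Differentiating ∫e^(−αξ²) dξ = √(π/α) under α to get the higher moments, ∫|ψ|² dξ = A²·(√(π)·b).
So A² = (√(π)·b)^(−1).
With b = 2.777: A² = 0.20317 and A = 0.45074.

A ≈ 0.4507 nm^(-1/2)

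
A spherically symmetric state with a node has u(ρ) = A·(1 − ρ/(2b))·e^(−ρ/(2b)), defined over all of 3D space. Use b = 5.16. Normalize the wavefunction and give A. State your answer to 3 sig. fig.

The normalization condition is ∫|u|² 4πρ² dρ = 1 from 0 to ∞.
In 3D with spherical symmetry the volume element is 4πρ² dρ.
Recall ∫₀^∞ ρ^m e^(−ρ/β) dρ = m!·β^(m+1), the integral (without the A² prefactor) comes out to 8·π·b^3.
Substituting b = 5.16 gives A² = 0.0002896, so A = 0.01702.

A ≈ 0.0170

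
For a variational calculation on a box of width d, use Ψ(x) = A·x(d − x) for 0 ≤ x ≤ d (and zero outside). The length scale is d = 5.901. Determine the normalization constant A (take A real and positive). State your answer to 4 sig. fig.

A ≈ 0.06475

The normalization condition is ∫|Ψ|² dx = 1 from 0 to d.
Expanding the polynomial and integrating term by term, with Ψ = A·x(d − x), the integral evaluates to A²·[d^5/30].
So A² = (d^5/30)^(−1).
With d = 5.901: A² = 0.0041927 and A = 0.064751.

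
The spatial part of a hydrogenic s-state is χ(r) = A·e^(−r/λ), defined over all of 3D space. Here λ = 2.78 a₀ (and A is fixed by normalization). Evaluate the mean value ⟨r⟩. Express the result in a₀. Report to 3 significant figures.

⟨r⟩ = ∫ r |χ|² 4πr² dr over the full domain.
With ∫₀^∞ r^3 e^(−αr) dr = 3!/α^4, since the A² factors cancel between numerator and denominator, ⟨r⟩ = 3·λ/2.
With λ = 2.78, ⟨r⟩ = 4.170.

⟨r⟩ ≈ 4.17 a₀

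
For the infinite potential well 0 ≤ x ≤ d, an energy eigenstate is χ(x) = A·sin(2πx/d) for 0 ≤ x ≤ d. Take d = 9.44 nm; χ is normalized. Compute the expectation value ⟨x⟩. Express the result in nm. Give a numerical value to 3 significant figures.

⟨x⟩ = ∫ x |χ|² dx over the full domain.
Evaluating both integrals, ⟨x⟩ = d/2.
Putting d = 9.44 gives 4.720.

⟨x⟩ ≈ 4.72 nm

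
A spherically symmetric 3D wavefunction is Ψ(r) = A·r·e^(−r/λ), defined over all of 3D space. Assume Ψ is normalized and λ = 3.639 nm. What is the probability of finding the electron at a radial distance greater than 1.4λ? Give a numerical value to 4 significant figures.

P ≈ 0.8477

Integrate the radial probability density 4πr²|Ψ|² over r > 1.4λ.
A² is fixed by ∫₀^∞ 4πr²|Ψ|² dr = 1, i.e. A² = (3·π·λ^5)^(−1).
Substituting u = r/λ, A², 4π and the length scale all cancel in the ratio: P = ∫_{1.4}^{∞} u^4·e^(-2·u) du / ∫_{0}^{∞} u^4·e^(-2·u) du.
With ∫ u^4·e^(-2·u) du = -(u^4/2 + u^3 + 3·u^2/2 + 3·u/2 + 3/4)·e^(-2·u) + C, the region integral is ≈ 0.635757 and the full one is 3/4.
This evaluates to P = 0.84768.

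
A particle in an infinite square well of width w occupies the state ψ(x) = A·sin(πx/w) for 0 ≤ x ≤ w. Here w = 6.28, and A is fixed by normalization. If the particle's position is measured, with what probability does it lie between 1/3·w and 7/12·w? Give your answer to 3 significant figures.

P = ∫_{1/3·w}^{7/12·w} |ψ(x)|² dx.
Since A² = 1/(w/2), this is the region integral divided by the full normalization integral.
In terms of u = x/w (A² and the length scale cancel between numerator and denominator), P = [∫_{1/3}^{7/12} sin(π·u)^2 du] / [∫_{0}^{1} sin(π·u)^2 du].
With ∫ sin(π·u)^2 du = u/2 - sin(2·π·u)/(4·π) + C, the region integral is 1/(8·π) + √(3)/(8·π) + 1/8 and the full one is 1/2.
The result is P = (1 + √(3) + π)/(4·π).

P ≈ 0.467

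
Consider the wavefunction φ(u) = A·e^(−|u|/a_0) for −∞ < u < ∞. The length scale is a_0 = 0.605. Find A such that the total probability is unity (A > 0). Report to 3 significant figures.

The normalization condition is ∫|φ|² du = 1 from −∞ to ∞.
With φ = A·e^(−|u|/a_0), the integral evaluates to A²·[a_0].
With a_0 = 0.605: A² = 1.653 and A = 1.286.

A ≈ 1.29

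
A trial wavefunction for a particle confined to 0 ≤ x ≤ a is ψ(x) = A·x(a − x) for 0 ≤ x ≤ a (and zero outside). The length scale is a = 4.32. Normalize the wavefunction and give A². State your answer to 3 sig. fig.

Normalization requires ∫|ψ|² dx = 1, integrated from 0 to a.
The integral (without the A² prefactor) comes out to a^5/30.
Hence A² = 1/[a^5/30].
Substituting a = 4.32 gives A² = 0.01994, so A = 0.1412.

A^2 ≈ 0.0199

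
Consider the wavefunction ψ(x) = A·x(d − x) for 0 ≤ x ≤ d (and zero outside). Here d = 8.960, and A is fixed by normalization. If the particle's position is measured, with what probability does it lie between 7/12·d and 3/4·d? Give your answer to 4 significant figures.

P = ∫_{7/12·d}^{3/4·d} |ψ(x)|² dx.
The normalization integral ∫|ψ|²dx over the whole domain equals d^5/30·A², and A² cancels in the ratio.
In terms of u = x/d (A² and the length scale cancel between numerator and denominator), P = [∫_{7/12}^{3/4} u^2·(1 - u)^2 du] / [∫_{0}^{1} u^2·(1 - u)^2 du].
Using ∫ u^2·(1 - u)^2 du = u^3·(6·u^2 - 15·u + 10)/30, the numerator is ≈ 0.00810346 and the denominator is 1/30.
Evaluating gives P = 0.24310.

P ≈ 0.2431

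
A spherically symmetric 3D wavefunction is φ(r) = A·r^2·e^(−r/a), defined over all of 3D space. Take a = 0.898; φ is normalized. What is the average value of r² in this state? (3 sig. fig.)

⟨r^2⟩ ≈ 11.3

The expectation value is the |φ|²-weighted average of r^2: ∫ r^2|φ|² 4πr² dr.
Recall ∫₀^∞ r^m e^(−r/β) dr = m!·β^(m+1), since the A² factors cancel between numerator and denominator, ⟨r²⟩ = 14·a^2.
Putting a = 0.898 gives 11.29.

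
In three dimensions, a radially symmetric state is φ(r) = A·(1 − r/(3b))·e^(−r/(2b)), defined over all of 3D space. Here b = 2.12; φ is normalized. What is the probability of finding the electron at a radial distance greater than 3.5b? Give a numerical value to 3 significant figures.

P ≈ 0.645

P = ∫ |φ|² 4πr² dr over r > 3.5b.
A² is fixed by ∫₀^∞ 4πr²|φ|² dr = 1, i.e. A² = (8·π·b^3/3)^(−1).
Substituting u = r/b, A², 4π and the length scale all cancel in the ratio: P = ∫_{3.5}^{∞} u^2·(1 - u/3)^2·e^(-u) du / ∫_{0}^{∞} u^2·(1 - u/3)^2·e^(-u) du.
An antiderivative of u^2·(1 - u/3)^2·e^(-u) is (-u^4 + 2·u^3 - 3·u^2 - 6·u - 6)·e^(-u)/9; evaluating from 3.5 to ∞ gives 683·e^(-7/2)/48, while the full integral is 2/3.
This evaluates to P = 0.6445.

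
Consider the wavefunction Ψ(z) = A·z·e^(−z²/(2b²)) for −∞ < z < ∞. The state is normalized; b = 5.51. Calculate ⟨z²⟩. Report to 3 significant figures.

⟨z^2⟩ ≈ 45.5

⟨z²⟩ = ∫ z^2 |Ψ|² dz over the full domain.
Since the A² factors cancel between numerator and denominator, ⟨z²⟩ = 3·b^2/2.
With b = 5.51, ⟨z^2⟩ = 45.54.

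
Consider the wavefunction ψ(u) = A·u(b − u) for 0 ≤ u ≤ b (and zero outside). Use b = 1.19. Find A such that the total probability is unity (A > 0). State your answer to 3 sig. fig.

We need A² ∫|f|² du = 1, taking the integral from 0 to b.
Expanding the polynomial and integrating term by term, ∫|ψ|² du = A²·(b^5/30).
Substituting b = 1.19 gives A² = 12.57, so A = 3.546.

A ≈ 3.55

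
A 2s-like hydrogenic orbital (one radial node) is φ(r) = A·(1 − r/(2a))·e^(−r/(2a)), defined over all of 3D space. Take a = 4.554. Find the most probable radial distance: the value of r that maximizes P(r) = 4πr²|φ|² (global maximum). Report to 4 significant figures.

r ≈ 23.85

The maximum of P(r) = 4πr²|φ|² occurs where its derivative vanishes.
Solving yields r = a·(√(5) + 3).
With a = 4.554, the most probable radial distance is 23.845.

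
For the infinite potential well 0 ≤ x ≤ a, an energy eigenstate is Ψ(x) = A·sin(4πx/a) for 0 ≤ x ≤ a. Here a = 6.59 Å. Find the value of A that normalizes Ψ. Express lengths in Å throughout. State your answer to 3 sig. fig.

Normalization requires ∫|Ψ|² dx = 1, integrated from 0 to a.
Using sin²θ = (1 − cos 2θ)/2, ∫|Ψ|² dx = A²·(a/2).
Plugging in a = 6.59 yields A = 0.5509.

A ≈ 0.551 Å^(-1/2)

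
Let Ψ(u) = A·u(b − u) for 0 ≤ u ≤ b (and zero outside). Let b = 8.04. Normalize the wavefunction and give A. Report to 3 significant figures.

We need A² ∫|f|² du = 1, taking the integral from 0 to b.
Expanding the polynomial and integrating term by term, with Ψ = A·u(b − u), the integral evaluates to A²·[b^5/30].
So A² = (b^5/30)^(−1).
With b = 8.04: A² = 0.0008930 and A = 0.02988.

A ≈ 0.0299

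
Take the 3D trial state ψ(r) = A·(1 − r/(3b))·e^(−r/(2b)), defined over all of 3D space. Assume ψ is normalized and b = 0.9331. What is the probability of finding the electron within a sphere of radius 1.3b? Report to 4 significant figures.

P ≈ 0.2127

With dV = 4πr²dr, the probability is ∫|ψ|² dV over r ≤ 1.3b.
Normalization gives A² = 1/(8·π·b^3/3).
Substituting u = r/b, A², 4π and the length scale all cancel in the ratio: P = ∫_{0}^{1.3} u^2·(1 - u/3)^2·e^(-u) du / ∫_{0}^{∞} u^2·(1 - u/3)^2·e^(-u) du.
Using ∫ u^2·(1 - u/3)^2·e^(-u) du = (-u^4 + 2·u^3 - 3·u^2 - 6·u - 6)·e^(-u)/9, the numerator is ≈ 0.141828 and the denominator is 2/3.
This evaluates to P = 0.21274.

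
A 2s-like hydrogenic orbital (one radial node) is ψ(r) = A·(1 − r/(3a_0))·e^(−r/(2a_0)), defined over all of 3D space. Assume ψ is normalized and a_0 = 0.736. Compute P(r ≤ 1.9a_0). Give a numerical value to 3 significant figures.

Integrate the radial probability density 4πr²|ψ|² over r ≤ 1.9a_0.
Normalization gives A² = 1/(8·π·a_0^3/3).
Substituting u = r/a_0, A², 4π and the length scale all cancel in the ratio: P = ∫_{0}^{1.9} u^2·(1 - u/3)^2·e^(-u) du / ∫_{0}^{∞} u^2·(1 - u/3)^2·e^(-u) du.
With ∫ u^2·(1 - u/3)^2·e^(-u) du = (-u^4 + 2·u^3 - 3·u^2 - 6·u - 6)·e^(-u)/9 + C, the region integral is ≈ 0.20892 and the full one is 2/3.
The region integral divided by the full integral gives P = 0.3134.

P ≈ 0.313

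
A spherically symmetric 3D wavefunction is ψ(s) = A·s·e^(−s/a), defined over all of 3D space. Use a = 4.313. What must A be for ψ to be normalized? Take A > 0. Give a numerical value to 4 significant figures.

A ≈ 0.008432

Require ∫ |ψ|² 4πs² ds = 1 over the whole domain.
(Spherical symmetry: dV = 4πs² ds.)
With ψ = A·s·e^(−s/a), the integral evaluates to A²·[3·π·a^5].
Hence A² = 1/[3·π·a^5].
Substituting a = 4.313 gives A² = 0.000071094, so A = 0.0084317.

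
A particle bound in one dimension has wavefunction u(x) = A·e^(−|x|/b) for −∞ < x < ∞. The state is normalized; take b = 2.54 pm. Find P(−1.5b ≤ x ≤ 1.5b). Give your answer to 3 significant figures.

P ≈ 0.950

P = ∫_{−1.5b}^{1.5b} |u(x)|² dx.
The normalization integral ∫|u|²dx over the whole domain equals b·A², and A² cancels in the ratio.
By symmetry take twice the x ≥ 0 contribution in numerator and denominator; the 2's cancel. Substituting t = x/b, A² and the length scale cancel in the ratio: P = ∫_{0}^{1.5} e^(-2·t) dt / ∫_{0}^{∞} e^(-2·t) dt.
Using ∫ e^(-2·t) dt = -e^(-2·t)/2, the numerator is 1/2 - e^(-3)/2 and the denominator is 1/2.
The result is P = 0.9502.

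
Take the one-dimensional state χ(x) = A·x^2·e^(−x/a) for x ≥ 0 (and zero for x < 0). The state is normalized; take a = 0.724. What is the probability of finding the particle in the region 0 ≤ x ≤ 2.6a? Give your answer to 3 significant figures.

P ≈ 0.594

The probability is P = ∫ |χ|² dx over [0, 2.6a].
The normalization integral ∫|χ|²dx over the whole domain equals 3·a^5/4·A², and A² cancels in the ratio.
In terms of u = x/a (A² and the length scale cancel between numerator and denominator), P = [∫_{0}^{2.6} u^4·e^(-2·u) du] / [∫_{0}^{∞} u^4·e^(-2·u) du].
With ∫ u^4·e^(-2·u) du = -(u^4/2 + u^3 + 3·u^2/2 + 3·u/2 + 3/4)·e^(-2·u) + C, the region integral is ≈ 0.44540 and the full one is 3/4.
Evaluating gives P = 0.5939.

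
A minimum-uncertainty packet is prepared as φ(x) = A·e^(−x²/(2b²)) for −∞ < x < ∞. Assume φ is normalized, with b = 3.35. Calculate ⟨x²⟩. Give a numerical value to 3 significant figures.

⟨x^2⟩ ≈ 5.61

⟨x²⟩ = ∫ x^2 |φ|² dx over the full domain.
Differentiating ∫e^(−αx²) dx = √(π/α) under α to get the higher moments, since the A² factors cancel between numerator and denominator, ⟨x²⟩ = b^2/2.
Putting b = 3.35 gives 5.611.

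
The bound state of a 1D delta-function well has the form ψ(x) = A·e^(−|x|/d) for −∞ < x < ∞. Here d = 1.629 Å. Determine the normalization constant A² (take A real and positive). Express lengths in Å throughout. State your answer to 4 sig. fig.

We need A² ∫|f|² dx = 1, taking the integral from −∞ to ∞.
With ψ = A·e^(−|x|/d), the integral evaluates to A²·[d].
So A² = (d)^(−1).
Plugging in d = 1.629 yields A = 0.78350.

A^2 ≈ 0.6139 Å^(-1)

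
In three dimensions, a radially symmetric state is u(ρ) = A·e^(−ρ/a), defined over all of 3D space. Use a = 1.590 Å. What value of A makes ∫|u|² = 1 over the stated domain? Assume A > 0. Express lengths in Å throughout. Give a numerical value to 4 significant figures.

A ≈ 0.2814 Å^(-3/2)

Require ∫ |u|² 4πρ² dρ = 1 over the whole domain.
In 3D with spherical symmetry the volume element is 4πρ² dρ.
Carrying out the integral gives A² · π·a^3.
So A² = (π·a^3)^(−1).
With a = 1.590: A² = 0.079188 and A = 0.28140.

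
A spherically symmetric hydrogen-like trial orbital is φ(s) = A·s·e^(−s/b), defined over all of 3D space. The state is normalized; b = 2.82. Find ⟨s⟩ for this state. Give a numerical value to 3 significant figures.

The expectation value is the |φ|²-weighted average of s: ∫ s|φ|² 4πs² ds.
The ratio of the moment integral to the normalization integral gives ⟨s⟩ = 5·b/2.
With b = 2.82, ⟨s⟩ = 7.050.

⟨s⟩ ≈ 7.05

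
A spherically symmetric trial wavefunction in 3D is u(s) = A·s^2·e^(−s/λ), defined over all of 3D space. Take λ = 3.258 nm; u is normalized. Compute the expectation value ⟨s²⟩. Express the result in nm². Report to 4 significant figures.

⟨s^2⟩ ≈ 148.6 nm^2

The expectation value is the |u|²-weighted average of s^2: ∫ s^2|u|² 4πs² ds.
Evaluating both integrals, ⟨s²⟩ = 14·λ^2.
With λ = 3.258, ⟨s^2⟩ = 148.60.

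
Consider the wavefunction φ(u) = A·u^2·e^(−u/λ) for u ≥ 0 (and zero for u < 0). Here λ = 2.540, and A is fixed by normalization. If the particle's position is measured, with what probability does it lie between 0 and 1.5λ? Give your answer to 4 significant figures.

P ≈ 0.1847

P = ∫_{0}^{1.5λ} |φ(u)|² du.
With A² fixed by ∫|φ|² = 1, i.e. A² = (3·λ^5/4)^(−1), substitute and integrate.
Substituting t = u/λ, A² and the length scale cancel in the ratio: P = ∫_{0}^{1.5} t^4·e^(-2·t) dt / ∫_{0}^{∞} t^4·e^(-2·t) dt.
Using ∫ t^4·e^(-2·t) dt = -(t^4/2 + t^3 + 3·t^2/2 + 3·t/2 + 3/4)·e^(-2·t), the numerator is 3/4 - 393·e^(-3)/32 and the denominator is 3/4.
Taking the ratio, P = 0.18474.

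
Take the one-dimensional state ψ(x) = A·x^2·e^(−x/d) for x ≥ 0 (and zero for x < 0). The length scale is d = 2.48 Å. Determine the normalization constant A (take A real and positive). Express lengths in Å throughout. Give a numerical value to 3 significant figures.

Normalization requires ∫|ψ|² dx = 1, integrated from 0 to ∞.
Using ∫₀^∞ xⁿ e^(−αx) dx = n!/αⁿ⁺¹, carrying out the integral gives A² · 3·d^5/4.
Substituting d = 2.48 gives A² = 0.01421, so A = 0.1192.

A ≈ 0.119 Å^(-5/2)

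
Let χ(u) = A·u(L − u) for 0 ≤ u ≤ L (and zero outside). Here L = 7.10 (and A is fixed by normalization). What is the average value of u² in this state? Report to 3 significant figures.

⟨u^2⟩ ≈ 14.4

The expectation value is the |χ|²-weighted average of u^2: ∫ u^2|χ|² du.
Expanding the polynomial and integrating term by term, evaluating both integrals, ⟨u²⟩ = 2·L^2/7.
With L = 7.10, ⟨u^2⟩ = 14.40.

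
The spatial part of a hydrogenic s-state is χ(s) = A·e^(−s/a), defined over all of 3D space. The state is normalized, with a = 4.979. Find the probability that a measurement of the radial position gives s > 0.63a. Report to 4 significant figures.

Integrate the radial probability density 4πs²|χ|² over s > 0.63a.
The full normalization integral is A²·[π·a^3] = 1, fixing A².
Let u = s/a; then A², 4π and the length scale all cancel, so P = ∫_{0.63}^{∞} u^2·e^(-2·u) du ÷ ∫_{0}^{∞} u^2·e^(-2·u) du.
Using ∫ u^2·e^(-2·u) du = -(2·u^2 + 2·u + 1)·e^(-2·u)/4, the numerator is ≈ 0.216556 and the denominator is 1/4.
This evaluates to P = 0.86622.

P ≈ 0.8662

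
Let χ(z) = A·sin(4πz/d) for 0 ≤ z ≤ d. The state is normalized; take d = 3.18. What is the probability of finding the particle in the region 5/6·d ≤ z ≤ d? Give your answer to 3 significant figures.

P ≈ 0.201

|χ|² is the probability density, so P = ∫_{5/6·d}^{d} |χ|² dz.
Since A² = 1/(d/2), this is the region integral divided by the full normalization integral.
Substituting u = z/d, A² and the length scale cancel in the ratio: P = ∫_{5/6}^{1} sin(4·π·u)^2 du / ∫_{0}^{1} sin(4·π·u)^2 du.
With ∫ sin(4·π·u)^2 du = u/2 - sin(4·π·u)·cos(4·π·u)/(8·π) + C, the region integral is √(3)/(32·π) + 1/12 and the full one is 1/2.
This works out to P = (√(3)/16 + π/6)/π.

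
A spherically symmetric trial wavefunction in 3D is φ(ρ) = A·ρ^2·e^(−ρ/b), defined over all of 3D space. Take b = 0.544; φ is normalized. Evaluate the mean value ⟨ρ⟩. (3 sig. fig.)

⟨ρ⟩ ≈ 1.90

The expectation value is the |φ|²-weighted average of ρ: ∫ ρ|φ|² 4πρ² dρ.
Since the A² factors cancel between numerator and denominator, ⟨ρ⟩ = 7·b/2.
With b = 0.544, ⟨ρ⟩ = 1.904.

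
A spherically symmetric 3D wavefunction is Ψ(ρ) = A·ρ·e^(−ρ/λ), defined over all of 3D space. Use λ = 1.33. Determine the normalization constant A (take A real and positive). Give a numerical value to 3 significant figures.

A ≈ 0.160

The normalization condition is ∫|Ψ|² 4πρ² dρ = 1 from 0 to ∞.
The angular integral contributes 4π, leaving ∫₀^∞ ρ²|Ψ|² dρ.
With Ψ = A·ρ·e^(−ρ/λ), the integral evaluates to A²·[3·π·λ^5].
Hence A² = 1/[3·π·λ^5].
Plugging in λ = 1.33 yields A = 0.1597.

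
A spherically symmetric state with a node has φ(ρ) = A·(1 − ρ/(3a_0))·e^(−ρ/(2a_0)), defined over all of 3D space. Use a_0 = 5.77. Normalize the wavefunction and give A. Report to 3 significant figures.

A ≈ 0.0249

Require ∫ |φ|² 4πρ² dρ = 1 over the whole domain.
(Spherical symmetry: dV = 4πρ² dρ.)
Carrying out the integral gives A² · 8·π·a_0^3/3.
Substituting a_0 = 5.77 gives A² = 0.0006214, so A = 0.02493.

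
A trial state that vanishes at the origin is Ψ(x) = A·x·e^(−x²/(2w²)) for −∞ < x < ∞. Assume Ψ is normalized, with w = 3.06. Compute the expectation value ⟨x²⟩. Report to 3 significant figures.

⟨x²⟩ = ∫ x^2 |Ψ|² dx over the full domain.
Differentiating ∫e^(−αx²) dx = √(π/α) under α to get the higher moments, since the A² factors cancel between numerator and denominator, ⟨x²⟩ = 3·w^2/2.
With w = 3.06, ⟨x^2⟩ = 14.05.

⟨x^2⟩ ≈ 14.0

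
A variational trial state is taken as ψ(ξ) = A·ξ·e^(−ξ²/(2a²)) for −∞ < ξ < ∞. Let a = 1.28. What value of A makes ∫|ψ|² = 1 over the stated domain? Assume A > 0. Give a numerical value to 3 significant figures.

Require ∫ |ψ|² dξ = 1 over the whole domain.
Differentiating ∫e^(−αξ²) dξ = √(π/α) under α to get the higher moments, carrying out the integral gives A² · √(π)·a^3/2.
Hence A² = 1/[√(π)·a^3/2].
Plugging in a = 1.28 yields A = 0.7335.

A ≈ 0.734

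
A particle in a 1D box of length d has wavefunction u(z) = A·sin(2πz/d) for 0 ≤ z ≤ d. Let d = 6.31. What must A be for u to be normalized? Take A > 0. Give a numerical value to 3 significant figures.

We need A² ∫|f|² dz = 1, taking the integral from 0 to d.
With ∫₀^d sin²(nπz/d) dz = d/2, carrying out the integral gives A² · d/2.
Setting this equal to 1 gives A² = 1/(d/2).
With d = 6.31: A² = 0.3170 and A = 0.5630.

A ≈ 0.563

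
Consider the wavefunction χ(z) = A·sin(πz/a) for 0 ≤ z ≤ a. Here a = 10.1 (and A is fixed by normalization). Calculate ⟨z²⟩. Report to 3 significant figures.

⟨z^2⟩ ≈ 28.8

By definition ⟨z²⟩ = ∫ z^2 |χ(z)|² dz.
With ∫₀^a sin²(nπz/a) dz = a/2, evaluating both integrals, ⟨z²⟩ = -a^2/(2·π^2) + a^2/3.
With a = 10.1, ⟨z^2⟩ = 28.84.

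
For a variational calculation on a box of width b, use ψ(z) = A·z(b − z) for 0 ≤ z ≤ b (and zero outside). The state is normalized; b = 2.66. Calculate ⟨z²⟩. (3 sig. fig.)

⟨z²⟩ = ∫ z^2 |ψ|² dz over the full domain.
Expanding the polynomial and integrating term by term, the ratio of the moment integral to the normalization integral gives ⟨z²⟩ = 2·b^2/7.
With b = 2.66, ⟨z^2⟩ = 2.022.

⟨z^2⟩ ≈ 2.02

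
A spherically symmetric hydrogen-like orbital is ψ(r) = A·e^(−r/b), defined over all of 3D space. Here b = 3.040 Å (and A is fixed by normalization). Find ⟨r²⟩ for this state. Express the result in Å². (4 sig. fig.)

⟨r²⟩ = ∫ r^2 |ψ|² 4πr² dr over the full domain.
Using ∫₀^∞ rⁿ e^(−αr) dr = n!/αⁿ⁺¹, the ratio of the moment integral to the normalization integral gives ⟨r²⟩ = 3·b^2.
With b = 3.040, ⟨r^2⟩ = 27.725.

⟨r^2⟩ ≈ 27.72 Å^2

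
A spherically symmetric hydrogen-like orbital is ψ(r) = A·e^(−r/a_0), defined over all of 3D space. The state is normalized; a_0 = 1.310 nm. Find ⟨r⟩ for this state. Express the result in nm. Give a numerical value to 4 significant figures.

⟨r⟩ ≈ 1.965 nm

⟨r⟩ = ∫ r |ψ|² 4πr² dr over the full domain.
With ∫₀^∞ r^3 e^(−αr) dr = 3!/α^4, evaluating both integrals, ⟨r⟩ = 3·a_0/2.
Putting a_0 = 1.310 gives 1.9650.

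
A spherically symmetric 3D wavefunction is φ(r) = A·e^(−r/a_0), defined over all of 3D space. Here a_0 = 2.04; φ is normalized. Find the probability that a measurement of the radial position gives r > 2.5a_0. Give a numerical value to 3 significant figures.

P = ∫ |φ|² 4πr² dr over r > 2.5a_0.
The full normalization integral is A²·[π·a_0^3] = 1, fixing A².
Let u = r/a_0; then A², 4π and the length scale all cancel, so P = ∫_{2.5}^{∞} u^2·e^(-2·u) du ÷ ∫_{0}^{∞} u^2·e^(-2·u) du.
An antiderivative of u^2·e^(-2·u) is -(2·u^2 + 2·u + 1)·e^(-2·u)/4; evaluating from 2.5 to ∞ gives 37·e^(-5)/8, while the full integral is 1/4.
The region integral divided by the full integral gives P = 0.1247.

P ≈ 0.125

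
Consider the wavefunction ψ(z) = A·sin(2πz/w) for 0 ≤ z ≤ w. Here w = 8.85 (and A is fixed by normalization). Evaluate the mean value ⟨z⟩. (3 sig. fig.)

By definition ⟨z⟩ = ∫ z |ψ(z)|² dz.
With ∫₀^w sin²(nπz/w) dz = w/2, evaluating both integrals, ⟨z⟩ = w/2.
Putting w = 8.85 gives 4.425.

⟨z⟩ ≈ 4.43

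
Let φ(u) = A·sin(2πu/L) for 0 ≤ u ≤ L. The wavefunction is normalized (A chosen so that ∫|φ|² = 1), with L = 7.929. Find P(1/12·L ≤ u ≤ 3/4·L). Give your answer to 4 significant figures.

The probability is P = ∫ |φ|² du over [1/12·L, 3/4·L].
The normalization integral ∫|φ|²du over the whole domain equals L/2·A², and A² cancels in the ratio.
In terms of t = u/L (A² and the length scale cancel between numerator and denominator), P = [∫_{1/12}^{3/4} sin(2·π·t)^2 dt] / [∫_{0}^{1} sin(2·π·t)^2 dt].
With ∫ sin(2·π·t)^2 dt = t/2 - sin(4·π·t)/(8·π) + C, the region integral is √(3)/(16·π) + 1/3 and the full one is 1/2.
Evaluating gives P = √(3)/(8·π) + 2/3.

P ≈ 0.7356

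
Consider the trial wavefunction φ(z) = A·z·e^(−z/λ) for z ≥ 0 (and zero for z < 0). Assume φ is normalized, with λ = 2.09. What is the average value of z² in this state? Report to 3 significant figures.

⟨z²⟩ = ∫ z^2 |φ|² dz over the full domain.
Since the A² factors cancel between numerator and denominator, ⟨z²⟩ = 3·λ^2.
Putting λ = 2.09 gives 13.10.

⟨z^2⟩ ≈ 13.1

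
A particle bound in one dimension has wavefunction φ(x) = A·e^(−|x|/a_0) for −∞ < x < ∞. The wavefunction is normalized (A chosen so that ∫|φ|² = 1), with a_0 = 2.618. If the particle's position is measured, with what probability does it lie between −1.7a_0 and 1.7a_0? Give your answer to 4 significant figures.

P = ∫_{−1.7a_0}^{1.7a_0} |φ(x)|² dx.
The normalization integral ∫|φ|²dx over the whole domain equals a_0·A², and A² cancels in the ratio.
By symmetry take twice the x ≥ 0 contribution in numerator and denominator; the 2's cancel. In terms of u = x/a_0 (A² and the length scale cancel between numerator and denominator), P = [∫_{0}^{1.7} e^(-2·u) du] / [∫_{0}^{∞} e^(-2·u) du].
Using ∫ e^(-2·u) du = -e^(-2·u)/2, the numerator is 1/2 - e^(-17/5)/2 and the denominator is 1/2.
Evaluating gives P = 0.96663.

P ≈ 0.9666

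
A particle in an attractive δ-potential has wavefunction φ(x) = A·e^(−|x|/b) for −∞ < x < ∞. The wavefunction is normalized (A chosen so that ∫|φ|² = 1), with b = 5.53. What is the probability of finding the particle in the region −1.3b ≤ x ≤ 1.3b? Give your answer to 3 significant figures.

P ≈ 0.926

The probability is P = ∫ |φ|² dx over [−1.3b, 1.3b].
The normalization integral ∫|φ|²dx over the whole domain equals b·A², and A² cancels in the ratio.
By symmetry take twice the x ≥ 0 contribution in numerator and denominator; the 2's cancel. Substituting u = x/b, A² and the length scale cancel in the ratio: P = ∫_{0}^{1.3} e^(-2·u) du / ∫_{0}^{∞} e^(-2·u) du.
An antiderivative of e^(-2·u) is -e^(-2·u)/2; evaluating from 0 to 1.3 gives 1/2 - e^(-13/5)/2, while the full integral is 1/2.
Evaluating gives P = 0.9257.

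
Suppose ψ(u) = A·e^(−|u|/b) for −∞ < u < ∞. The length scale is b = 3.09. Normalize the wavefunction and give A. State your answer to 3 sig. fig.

A ≈ 0.569

We need A² ∫|f|² du = 1, taking the integral from −∞ to ∞.
The integral (without the A² prefactor) comes out to b.
Plugging in b = 3.09 yields A = 0.5689.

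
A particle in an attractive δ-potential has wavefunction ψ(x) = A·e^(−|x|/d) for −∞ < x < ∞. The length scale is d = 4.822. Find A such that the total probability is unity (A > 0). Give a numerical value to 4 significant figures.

The normalization condition is ∫|ψ|² dx = 1 from −∞ to ∞.
With ∫₀^∞ x^0 e^(−αx) dx = 0!/α^1, ∫|ψ|² dx = A²·(d).
So A² = (d)^(−1).
With d = 4.822: A² = 0.20738 and A = 0.45539.

A ≈ 0.4554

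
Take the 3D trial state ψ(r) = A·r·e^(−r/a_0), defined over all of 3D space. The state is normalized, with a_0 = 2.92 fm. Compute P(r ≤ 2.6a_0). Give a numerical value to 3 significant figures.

With dV = 4πr²dr, the probability is ∫|ψ|² dV over r ≤ 2.6a_0.
The full normalization integral is A²·[3·π·a_0^5] = 1, fixing A².
In terms of u = r/a_0 (A², 4π and the length scale all cancel between numerator and denominator), P = [∫_{0}^{2.6} u^4·e^(-2·u) du] / [∫_{0}^{∞} u^4·e^(-2·u) du].
With ∫ u^4·e^(-2·u) du = -(u^4/2 + u^3 + 3·u^2/2 + 3·u/2 + 3/4)·e^(-2·u) + C, the region integral is ≈ 0.44540 and the full one is 3/4.
Taking the ratio yields P = 0.5939.

P ≈ 0.594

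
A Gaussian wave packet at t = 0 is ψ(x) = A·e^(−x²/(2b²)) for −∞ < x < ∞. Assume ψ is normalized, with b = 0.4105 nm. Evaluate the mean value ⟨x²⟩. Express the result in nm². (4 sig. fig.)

⟨x^2⟩ ≈ 0.08426 nm^2

The expectation value is the |ψ|²-weighted average of x^2: ∫ x^2|ψ|² dx.
The ratio of the moment integral to the normalization integral gives ⟨x²⟩ = b^2/2.
Putting b = 0.4105 gives 0.084255.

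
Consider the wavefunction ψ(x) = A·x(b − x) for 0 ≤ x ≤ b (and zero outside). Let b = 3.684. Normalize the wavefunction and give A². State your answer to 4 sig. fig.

A^2 ≈ 0.04421

Require ∫ |ψ|² dx = 1 over the whole domain.
Expanding the polynomial and integrating term by term, ∫|ψ|² dx = A²·(b^5/30).
Setting this equal to 1 gives A² = 1/(b^5/30).
With b = 3.684: A² = 0.044210 and A = 0.21026.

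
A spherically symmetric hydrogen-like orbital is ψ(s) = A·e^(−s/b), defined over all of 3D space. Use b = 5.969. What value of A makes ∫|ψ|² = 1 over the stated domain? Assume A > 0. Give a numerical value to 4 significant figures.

A ≈ 0.03869

We need A² ∫|f|² 4πs² ds = 1, taking the integral from 0 to ∞.
The angular integral contributes 4π, leaving ∫₀^∞ s²|ψ|² ds.
With ψ = A·e^(−s/b), the integral evaluates to A²·[π·b^3].
Setting this equal to 1 gives A² = 1/(π·b^3).
With b = 5.969: A² = 0.0014967 and A = 0.038688.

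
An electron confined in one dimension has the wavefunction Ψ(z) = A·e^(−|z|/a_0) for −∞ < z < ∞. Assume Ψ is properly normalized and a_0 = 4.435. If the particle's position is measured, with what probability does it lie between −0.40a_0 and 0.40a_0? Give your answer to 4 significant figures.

P = ∫_{−0.40a_0}^{0.40a_0} |Ψ(z)|² dz.
Since A² = 1/(a_0), this is the region integral divided by the full normalization integral.
Both integrals are even about z = 0, so only the z ≥ 0 halves are needed (the factors of 2 cancel). Substituting u = z/a_0, A² and the length scale cancel in the ratio: P = ∫_{0}^{0.40} e^(-2·u) du / ∫_{0}^{∞} e^(-2·u) du.
Using ∫ e^(-2·u) du = -e^(-2·u)/2, the numerator is 1/2 - e^(-4/5)/2 and the denominator is 1/2.
The result is P = 0.55067.

P ≈ 0.5507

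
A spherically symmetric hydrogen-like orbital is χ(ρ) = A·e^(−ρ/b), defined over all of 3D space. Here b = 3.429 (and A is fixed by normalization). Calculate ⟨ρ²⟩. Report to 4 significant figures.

By definition ⟨ρ²⟩ = ∫ ρ^2 |χ(ρ)|² 4πρ² dρ.
Using ∫₀^∞ ρⁿ e^(−αρ) dρ = n!/αⁿ⁺¹, the ratio of the moment integral to the normalization integral gives ⟨ρ²⟩ = 3·b^2.
With b = 3.429, ⟨ρ^2⟩ = 35.274.

⟨ρ^2⟩ ≈ 35.27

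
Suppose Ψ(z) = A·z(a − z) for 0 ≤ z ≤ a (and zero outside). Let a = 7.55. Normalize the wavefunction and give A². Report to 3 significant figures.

A^2 ≈ 0.00122

Require ∫ |Ψ|² dz = 1 over the whole domain.
Expanding the polynomial and integrating term by term, ∫|Ψ|² dz = A²·(a^5/30).
So A² = (a^5/30)^(−1).
With a = 7.55: A² = 0.001223 and A = 0.03497.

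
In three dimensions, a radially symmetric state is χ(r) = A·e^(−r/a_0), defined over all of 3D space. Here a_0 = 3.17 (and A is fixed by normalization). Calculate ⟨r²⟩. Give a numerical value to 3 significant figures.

⟨r^2⟩ ≈ 30.1

By definition ⟨r²⟩ = ∫ r^2 |χ(r)|² 4πr² dr.
Recall ∫₀^∞ r^m e^(−r/β) dr = m!·β^(m+1), evaluating both integrals, ⟨r²⟩ = 3·a_0^2.
With a_0 = 3.17, ⟨r^2⟩ = 30.15.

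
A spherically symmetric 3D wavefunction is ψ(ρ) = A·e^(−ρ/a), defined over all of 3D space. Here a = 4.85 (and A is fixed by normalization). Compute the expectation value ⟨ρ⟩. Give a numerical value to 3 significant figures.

⟨ρ⟩ ≈ 7.28

By definition ⟨ρ⟩ = ∫ ρ |ψ(ρ)|² 4πρ² dρ.
With ∫₀^∞ ρ^3 e^(−αρ) dρ = 3!/α^4, the ratio of the moment integral to the normalization integral gives ⟨ρ⟩ = 3·a/2.
With a = 4.85, ⟨ρ⟩ = 7.275.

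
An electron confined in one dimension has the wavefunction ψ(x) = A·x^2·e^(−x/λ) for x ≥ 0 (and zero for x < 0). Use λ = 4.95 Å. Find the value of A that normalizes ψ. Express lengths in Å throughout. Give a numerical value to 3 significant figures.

A ≈ 0.0212 Å^(-5/2)

We need A² ∫|f|² dx = 1, taking the integral from 0 to ∞.
With ψ = A·x^2·e^(−x/λ), the integral evaluates to A²·[3·λ^5/4].
Setting this equal to 1 gives A² = 1/(3·λ^5/4).
With λ = 4.95: A² = 0.0004487 and A = 0.02118.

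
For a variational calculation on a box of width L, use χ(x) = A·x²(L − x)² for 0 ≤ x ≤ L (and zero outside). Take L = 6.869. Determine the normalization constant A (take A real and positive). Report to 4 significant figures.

The normalization condition is ∫|χ|² dx = 1 from 0 to L.
Expanding the polynomial and integrating term by term, carrying out the integral gives A² · L^9/630.
Setting this equal to 1 gives A² = 1/(L^9/630).
With L = 6.869: A² = 0.000018505 and A = 0.0043018.

A ≈ 0.004302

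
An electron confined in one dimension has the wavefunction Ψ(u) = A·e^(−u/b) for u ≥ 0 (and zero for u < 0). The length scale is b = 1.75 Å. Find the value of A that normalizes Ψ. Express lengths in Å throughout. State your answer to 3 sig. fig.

Normalization requires ∫|Ψ|² du = 1, integrated from 0 to ∞.
With ∫₀^∞ u^0 e^(−αu) du = 0!/α^1, with Ψ = A·e^(−u/b), the integral evaluates to A²·[b/2].
Setting this equal to 1 gives A² = 1/(b/2).
With b = 1.75: A² = 1.143 and A = 1.069.

A ≈ 1.07 Å^(-1/2)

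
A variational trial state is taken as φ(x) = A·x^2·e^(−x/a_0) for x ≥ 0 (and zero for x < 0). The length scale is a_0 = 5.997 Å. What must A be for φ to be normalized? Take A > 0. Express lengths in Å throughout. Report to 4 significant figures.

We need A² ∫|f|² dx = 1, taking the integral from 0 to ∞.
Recall ∫₀^∞ x^m e^(−x/β) dx = m!·β^(m+1), with φ = A·x^2·e^(−x/a_0), the integral evaluates to A²·[3·a_0^5/4].
With a_0 = 5.997: A² = 0.00017190 and A = 0.013111.

A ≈ 0.01311 Å^(-5/2)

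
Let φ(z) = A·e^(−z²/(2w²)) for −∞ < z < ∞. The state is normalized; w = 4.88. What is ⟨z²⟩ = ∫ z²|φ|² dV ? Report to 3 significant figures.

⟨z^2⟩ ≈ 11.9

By definition ⟨z²⟩ = ∫ z^2 |φ(z)|² dz.
The ratio of the moment integral to the normalization integral gives ⟨z²⟩ = w^2/2.
Putting w = 4.88 gives 11.91.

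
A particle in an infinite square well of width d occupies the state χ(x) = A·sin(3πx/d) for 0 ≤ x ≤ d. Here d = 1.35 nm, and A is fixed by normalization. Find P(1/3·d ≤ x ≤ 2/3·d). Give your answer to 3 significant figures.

|χ|² is the probability density, so P = ∫_{1/3·d}^{2/3·d} |χ|² dx.
Since A² = 1/(d/2), this is the region integral divided by the full normalization integral.
Let u = x/d; then A² and the length scale cancel, so P = ∫_{1/3}^{2/3} sin(3·π·u)^2 du ÷ ∫_{0}^{1} sin(3·π·u)^2 du.
With ∫ sin(3·π·u)^2 du = u/2 - sin(6·π·u)/(12·π) + C, the region integral is 1/6 and the full one is 1/2.
This works out to P = 1/3.

P ≈ 0.333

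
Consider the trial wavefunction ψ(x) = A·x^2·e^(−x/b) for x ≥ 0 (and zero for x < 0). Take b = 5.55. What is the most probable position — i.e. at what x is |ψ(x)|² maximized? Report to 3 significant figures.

Set d/dx [|ψ(x)|²] = 0 and solve for x > 0.
Solving yields x = 2·b.
With b = 5.55, the most probable position is 11.10.

x ≈ 11.1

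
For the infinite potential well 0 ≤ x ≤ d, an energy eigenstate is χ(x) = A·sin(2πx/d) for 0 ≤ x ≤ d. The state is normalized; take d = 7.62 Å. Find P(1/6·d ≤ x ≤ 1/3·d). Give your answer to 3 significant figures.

P = ∫_{1/6·d}^{1/3·d} |χ(x)|² dx.
The normalization integral ∫|χ|²dx over the whole domain equals d/2·A², and A² cancels in the ratio.
Substituting u = x/d, A² and the length scale cancel in the ratio: P = ∫_{1/6}^{1/3} sin(2·π·u)^2 du / ∫_{0}^{1} sin(2·π·u)^2 du.
An antiderivative of sin(2·π·u)^2 is u/2 - sin(4·π·u)/(8·π); evaluating from 1/6 to 1/3 gives √(3)/(8·π) + 1/12, while the full integral is 1/2.
Evaluating gives P = (√(3)/4 + π/6)/π.

P ≈ 0.304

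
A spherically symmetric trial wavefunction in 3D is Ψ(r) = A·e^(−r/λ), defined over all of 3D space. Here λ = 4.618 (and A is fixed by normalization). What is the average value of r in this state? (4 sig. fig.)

By definition ⟨r⟩ = ∫ r |Ψ(r)|² 4πr² dr.
Since the A² factors cancel between numerator and denominator, ⟨r⟩ = 3·λ/2.
With λ = 4.618, ⟨r⟩ = 6.9270.

⟨r⟩ ≈ 6.927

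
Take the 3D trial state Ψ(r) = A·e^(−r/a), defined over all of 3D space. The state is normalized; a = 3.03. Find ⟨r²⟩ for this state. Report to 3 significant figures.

⟨r^2⟩ ≈ 27.5

By definition ⟨r²⟩ = ∫ r^2 |Ψ(r)|² 4πr² dr.
Using ∫₀^∞ rⁿ e^(−αr) dr = n!/αⁿ⁺¹, since the A² factors cancel between numerator and denominator, ⟨r²⟩ = 3·a^2.
Putting a = 3.03 gives 27.54.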